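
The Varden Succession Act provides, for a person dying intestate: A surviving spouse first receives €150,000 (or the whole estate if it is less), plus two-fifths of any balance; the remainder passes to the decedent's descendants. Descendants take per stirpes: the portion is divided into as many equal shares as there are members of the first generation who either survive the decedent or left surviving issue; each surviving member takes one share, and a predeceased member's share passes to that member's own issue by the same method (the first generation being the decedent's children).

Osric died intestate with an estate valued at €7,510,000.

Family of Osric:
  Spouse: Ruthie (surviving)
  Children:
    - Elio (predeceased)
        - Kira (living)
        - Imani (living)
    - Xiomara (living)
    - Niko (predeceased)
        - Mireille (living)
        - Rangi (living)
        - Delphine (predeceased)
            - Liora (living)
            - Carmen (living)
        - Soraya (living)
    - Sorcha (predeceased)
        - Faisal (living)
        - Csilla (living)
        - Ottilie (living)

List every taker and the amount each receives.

Ruthie first takes €150,000, leaving a balance of €7,360,000. Ruthie then takes two-fifths of the balance (€2,944,000), for a total of €3,094,000. The remaining €4,416,000 passes to the descendants.
The descendants' portion (€4,416,000) is divided into 4 shares of €1,104,000: Xiomara takes €1,104,000; Elio's €1,104,000 share passes to Elio's issue; Niko's €1,104,000 share passes to Niko's issue; Sorcha's €1,104,000 share passes to Sorcha's issue.
Elio's share (€1,104,000) is divided into 2 shares of €552,000: Kira and Imani each take €552,000.
Niko's share (€1,104,000) is divided into 4 shares of €276,000: Mireille, Rangi, and Soraya each take €276,000; Delphine's €276,000 share passes to Delphine's issue.
Delphine's share (€276,000) is divided into 2 shares of €138,000: Liora and Carmen each take €138,000.
Sorcha's share (€1,104,000) is divided into 3 shares of €368,000: Faisal, Csilla, and Ottilie each take €368,000.

Ruthie: €3,094,000; Kira: €552,000; Imani: €552,000; Xiomara: €1,104,000; Mireille: €276,000; Rangi: €276,000; Liora: €138,000; Carmen: €138,000; Soraya: €276,000; Faisal: €368,000; Csilla: €368,000; Ottilie: €368,000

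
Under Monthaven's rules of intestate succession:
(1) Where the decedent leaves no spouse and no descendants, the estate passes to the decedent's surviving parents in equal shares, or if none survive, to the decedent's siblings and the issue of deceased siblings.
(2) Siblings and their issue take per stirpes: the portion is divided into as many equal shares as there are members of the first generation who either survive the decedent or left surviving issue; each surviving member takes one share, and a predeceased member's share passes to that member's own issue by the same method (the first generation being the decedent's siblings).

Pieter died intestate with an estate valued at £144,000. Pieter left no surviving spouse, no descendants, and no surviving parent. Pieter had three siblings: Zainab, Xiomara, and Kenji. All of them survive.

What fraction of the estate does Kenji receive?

The entire £144,000 passes to the siblings and their issue.
That amount (£144,000) is divided into 3 shares of £48,000: Zainab, Xiomara, and Kenji each take £48,000.

Kenji receives 1/3 of the estate.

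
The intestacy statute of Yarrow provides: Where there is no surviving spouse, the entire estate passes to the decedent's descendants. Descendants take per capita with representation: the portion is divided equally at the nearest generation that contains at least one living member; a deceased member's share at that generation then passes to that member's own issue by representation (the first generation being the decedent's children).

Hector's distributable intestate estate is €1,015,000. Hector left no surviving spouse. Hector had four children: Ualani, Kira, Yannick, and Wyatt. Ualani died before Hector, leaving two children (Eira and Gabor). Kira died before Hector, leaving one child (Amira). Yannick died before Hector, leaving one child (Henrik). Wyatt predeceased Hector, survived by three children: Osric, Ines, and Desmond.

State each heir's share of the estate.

Eira: €145,000; Gabor: €145,000; Amira: €145,000; Henrik: €145,000; Osric: €145,000; Ines: €145,000; Desmond: €145,000

The entire €1,015,000 passes to the descendants.
No child survives, so the initial division is made at the grandchildren's generation.
That amount (€1,015,000) is divided into 7 shares of €145,000: Eira, Gabor, Amira, Henrik, Osric, Ines, and Desmond each take €145,000.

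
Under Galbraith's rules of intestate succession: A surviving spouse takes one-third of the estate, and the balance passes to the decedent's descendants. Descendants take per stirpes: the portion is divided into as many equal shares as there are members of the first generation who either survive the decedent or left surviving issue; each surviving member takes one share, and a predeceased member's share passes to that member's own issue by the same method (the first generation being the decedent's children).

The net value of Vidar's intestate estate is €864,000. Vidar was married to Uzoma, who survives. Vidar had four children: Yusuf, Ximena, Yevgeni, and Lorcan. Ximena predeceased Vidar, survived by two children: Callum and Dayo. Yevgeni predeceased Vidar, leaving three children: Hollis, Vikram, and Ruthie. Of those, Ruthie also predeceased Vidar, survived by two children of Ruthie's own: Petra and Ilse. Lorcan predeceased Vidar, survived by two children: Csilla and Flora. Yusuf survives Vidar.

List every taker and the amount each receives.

Uzoma takes one-third of €864,000 = €288,000. The remaining €576,000 passes to the descendants.
The descendants' portion (€576,000) is divided into 4 shares of €144,000: Yusuf takes €144,000; Ximena's €144,000 share passes to Ximena's issue; Yevgeni's €144,000 share passes to Yevgeni's issue; Lorcan's €144,000 share passes to Lorcan's issue.
Ximena's share (€144,000) is divided into 2 shares of €72,000: Callum and Dayo each take €72,000.
Yevgeni's share (€144,000) is divided into 3 shares of €48,000: Hollis and Vikram each take €48,000; Ruthie's €48,000 share passes to Ruthie's issue.
Ruthie's share (€48,000) is divided into 2 shares of €24,000: Petra and Ilse each take €24,000.
Lorcan's share (€144,000) is divided into 2 shares of €72,000: Csilla and Flora each take €72,000.

Uzoma: €288,000; Yusuf: €144,000; Callum: €72,000; Dayo: €72,000; Hollis: €48,000; Vikram: €48,000; Petra: €24,000; Ilse: €24,000; Csilla: €72,000; Flora: €72,000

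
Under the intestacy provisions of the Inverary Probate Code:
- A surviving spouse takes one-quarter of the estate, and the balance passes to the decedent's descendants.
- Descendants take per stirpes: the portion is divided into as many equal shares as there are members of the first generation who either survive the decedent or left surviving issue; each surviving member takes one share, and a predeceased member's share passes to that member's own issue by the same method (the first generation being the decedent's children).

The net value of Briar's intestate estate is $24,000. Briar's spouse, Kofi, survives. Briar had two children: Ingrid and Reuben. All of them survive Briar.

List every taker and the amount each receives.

Kofi takes one-quarter of $24,000 = $6,000. The remaining $18,000 passes to the descendants.
The descendants' portion ($18,000) is divided into 2 shares of $9,000: Ingrid and Reuben each take $9,000.

Kofi: $6,000; Ingrid: $9,000; Reuben: $9,000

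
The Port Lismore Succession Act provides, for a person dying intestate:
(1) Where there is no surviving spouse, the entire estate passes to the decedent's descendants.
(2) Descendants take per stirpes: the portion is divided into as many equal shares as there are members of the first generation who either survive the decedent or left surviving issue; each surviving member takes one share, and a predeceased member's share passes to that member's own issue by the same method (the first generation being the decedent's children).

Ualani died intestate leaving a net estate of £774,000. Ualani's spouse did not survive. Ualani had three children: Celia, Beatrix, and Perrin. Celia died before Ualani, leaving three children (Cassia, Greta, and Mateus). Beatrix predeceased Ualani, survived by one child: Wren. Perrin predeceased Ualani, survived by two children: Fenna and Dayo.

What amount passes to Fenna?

Fenna receives £129,000.

The entire £774,000 passes to the descendants.
That amount (£774,000) is divided into 3 shares of £258,000: Celia's £258,000 share passes to Celia's issue; Beatrix's £258,000 share passes to Beatrix's issue; Perrin's £258,000 share passes to Perrin's issue.
Celia's share (£258,000) is divided into 3 shares of £86,000: Cassia, Greta, and Mateus each take £86,000.
Beatrix's share (£258,000) passes entirely to Wren.
Perrin's share (£258,000) is divided into 2 shares of £129,000: Fenna and Dayo each take £129,000.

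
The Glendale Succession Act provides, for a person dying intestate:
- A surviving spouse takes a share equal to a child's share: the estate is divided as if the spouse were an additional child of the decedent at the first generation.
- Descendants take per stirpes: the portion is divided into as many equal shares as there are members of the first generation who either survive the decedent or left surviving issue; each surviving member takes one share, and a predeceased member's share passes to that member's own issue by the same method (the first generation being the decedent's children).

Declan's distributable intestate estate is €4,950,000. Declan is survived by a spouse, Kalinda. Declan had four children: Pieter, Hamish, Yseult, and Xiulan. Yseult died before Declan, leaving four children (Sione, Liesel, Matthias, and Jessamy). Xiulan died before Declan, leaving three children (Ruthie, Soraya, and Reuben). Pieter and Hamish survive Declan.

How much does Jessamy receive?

The spouse counts as an additional share at the children's level, so there are 5 primary shares of €990,000. Kalinda takes one such share (€990,000).
The children's combined portion (€3,960,000) is divided into 4 shares of €990,000: Pieter and Hamish each take €990,000; Yseult's €990,000 share passes to Yseult's issue; Xiulan's €990,000 share passes to Xiulan's issue.
Yseult's share (€990,000) is divided into 4 shares of €247,500: Sione, Liesel, Matthias, and Jessamy each take €247,500.
Xiulan's share (€990,000) is divided into 3 shares of €330,000: Ruthie, Soraya, and Reuben each take €330,000.

Jessamy receives €247,500.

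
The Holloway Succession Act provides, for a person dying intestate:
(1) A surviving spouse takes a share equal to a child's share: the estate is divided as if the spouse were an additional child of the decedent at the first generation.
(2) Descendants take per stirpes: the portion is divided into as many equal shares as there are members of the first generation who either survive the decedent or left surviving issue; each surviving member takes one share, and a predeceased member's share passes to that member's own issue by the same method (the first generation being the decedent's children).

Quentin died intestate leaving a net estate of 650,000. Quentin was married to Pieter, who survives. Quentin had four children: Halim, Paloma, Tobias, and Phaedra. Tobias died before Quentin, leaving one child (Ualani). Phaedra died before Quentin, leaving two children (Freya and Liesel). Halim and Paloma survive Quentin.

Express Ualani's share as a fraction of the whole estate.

The spouse counts as an additional share at the children's level, so there are 5 primary shares of 130,000. Pieter takes one such share (130,000).
The children's combined portion (520,000) is divided into 4 shares of 130,000: Halim and Paloma each take 130,000; Tobias's 130,000 share passes to Tobias's issue; Phaedra's 130,000 share passes to Phaedra's issue.
Tobias's share (130,000) passes entirely to Ualani.
Phaedra's share (130,000) is divided into 2 shares of 65,000: Freya and Liesel each take 65,000.

Ualani receives 1/5 of the estate.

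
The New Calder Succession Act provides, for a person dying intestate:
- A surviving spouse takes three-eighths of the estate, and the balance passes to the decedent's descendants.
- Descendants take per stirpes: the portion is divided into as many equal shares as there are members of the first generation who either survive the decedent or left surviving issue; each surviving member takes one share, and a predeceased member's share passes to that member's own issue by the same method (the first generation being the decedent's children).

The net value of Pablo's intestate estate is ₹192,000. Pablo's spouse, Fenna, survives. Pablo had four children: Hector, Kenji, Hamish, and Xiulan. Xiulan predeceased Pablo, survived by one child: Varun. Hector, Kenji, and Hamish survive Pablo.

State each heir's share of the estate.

Fenna: ₹72,000; Hector: ₹30,000; Kenji: ₹30,000; Hamish: ₹30,000; Varun: ₹30,000

Fenna takes three-eighths of ₹192,000 = ₹72,000. The remaining ₹120,000 passes to the descendants.
The descendants' portion (₹120,000) is divided into 4 shares of ₹30,000: Hector, Kenji, and Hamish each take ₹30,000; Xiulan's ₹30,000 share passes to Xiulan's issue.
Xiulan's share (₹30,000) passes entirely to Varun.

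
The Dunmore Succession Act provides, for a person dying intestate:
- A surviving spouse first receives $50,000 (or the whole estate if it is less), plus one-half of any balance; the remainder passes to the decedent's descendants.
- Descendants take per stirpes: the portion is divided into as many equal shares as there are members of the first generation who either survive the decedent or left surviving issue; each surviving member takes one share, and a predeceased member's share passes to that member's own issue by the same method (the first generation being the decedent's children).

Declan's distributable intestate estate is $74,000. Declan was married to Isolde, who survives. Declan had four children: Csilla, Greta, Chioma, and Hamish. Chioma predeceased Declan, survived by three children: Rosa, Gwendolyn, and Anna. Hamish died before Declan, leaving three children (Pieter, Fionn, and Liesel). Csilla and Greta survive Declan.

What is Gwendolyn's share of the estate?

Gwendolyn receives $1,000.

Isolde first takes $50,000, leaving a balance of $24,000. Isolde then takes one-half of the balance ($12,000), for a total of $62,000. The remaining $12,000 passes to the descendants.
The descendants' portion ($12,000) is divided into 4 shares of $3,000: Csilla and Greta each take $3,000; Chioma's $3,000 share passes to Chioma's issue; Hamish's $3,000 share passes to Hamish's issue.
Chioma's share ($3,000) is divided into 3 shares of $1,000: Rosa, Gwendolyn, and Anna each take $1,000.
Hamish's share ($3,000) is divided into 3 shares of $1,000: Pieter, Fionn, and Liesel each take $1,000.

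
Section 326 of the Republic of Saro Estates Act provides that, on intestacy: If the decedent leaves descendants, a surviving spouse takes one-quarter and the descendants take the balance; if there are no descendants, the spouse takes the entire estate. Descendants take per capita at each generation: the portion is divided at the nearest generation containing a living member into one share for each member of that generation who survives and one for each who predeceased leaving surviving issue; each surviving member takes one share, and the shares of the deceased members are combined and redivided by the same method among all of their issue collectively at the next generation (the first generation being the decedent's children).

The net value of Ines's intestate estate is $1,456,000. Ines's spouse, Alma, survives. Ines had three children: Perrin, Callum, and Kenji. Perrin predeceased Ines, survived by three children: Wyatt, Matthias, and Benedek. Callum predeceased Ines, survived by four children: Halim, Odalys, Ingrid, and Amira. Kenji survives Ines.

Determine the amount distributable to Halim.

Halim receives $104,000.

Alma takes one-quarter of $1,456,000 = $364,000. The remaining $1,092,000 passes to the descendants.
The descendants' portion ($1,092,000) is divided at the children's generation into 3 shares of $364,000. Kenji takes $364,000. The 2 shares of the deceased (Perrin and Callum) are combined into a pool of $728,000.
That pool ($728,000) is divided at the grandchildren's generation equally among Wyatt, Matthias, Benedek, Halim, Odalys, Ingrid, and Amira: $104,000 each.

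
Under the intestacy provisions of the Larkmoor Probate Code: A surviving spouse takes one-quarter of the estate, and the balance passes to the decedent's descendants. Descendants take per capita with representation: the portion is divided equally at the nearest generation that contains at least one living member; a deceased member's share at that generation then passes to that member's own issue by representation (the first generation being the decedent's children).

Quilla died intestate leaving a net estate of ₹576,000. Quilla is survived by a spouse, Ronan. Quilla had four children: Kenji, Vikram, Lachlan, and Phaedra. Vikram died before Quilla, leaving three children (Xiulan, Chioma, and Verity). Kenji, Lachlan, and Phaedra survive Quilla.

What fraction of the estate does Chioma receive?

Chioma receives 1/16 of the estate.

Ronan takes one-quarter of ₹576,000 = ₹144,000. The remaining ₹432,000 passes to the descendants.
The descendants' portion (₹432,000) is divided into 4 shares of ₹108,000: Kenji, Lachlan, and Phaedra each take ₹108,000; Vikram's ₹108,000 share passes to Vikram's issue.
Vikram's share (₹108,000) is divided into 3 shares of ₹36,000: Xiulan, Chioma, and Verity each take ₹36,000.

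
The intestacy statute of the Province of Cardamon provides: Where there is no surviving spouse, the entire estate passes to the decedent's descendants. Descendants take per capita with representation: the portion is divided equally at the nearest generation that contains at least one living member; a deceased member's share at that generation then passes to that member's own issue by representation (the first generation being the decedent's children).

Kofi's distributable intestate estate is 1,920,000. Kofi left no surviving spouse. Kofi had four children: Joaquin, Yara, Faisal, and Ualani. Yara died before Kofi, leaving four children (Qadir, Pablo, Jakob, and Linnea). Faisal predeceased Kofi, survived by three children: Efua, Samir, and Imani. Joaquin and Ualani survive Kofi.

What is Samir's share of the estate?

The entire 1,920,000 passes to the descendants.
That amount (1,920,000) is divided into 4 shares of 480,000: Joaquin and Ualani each take 480,000; Yara's 480,000 share passes to Yara's issue; Faisal's 480,000 share passes to Faisal's issue.
Yara's share (480,000) is divided into 4 shares of 120,000: Qadir, Pablo, Jakob, and Linnea each take 120,000.
Faisal's share (480,000) is divided into 3 shares of 160,000: Efua, Samir, and Imani each take 160,000.

Samir receives 160,000.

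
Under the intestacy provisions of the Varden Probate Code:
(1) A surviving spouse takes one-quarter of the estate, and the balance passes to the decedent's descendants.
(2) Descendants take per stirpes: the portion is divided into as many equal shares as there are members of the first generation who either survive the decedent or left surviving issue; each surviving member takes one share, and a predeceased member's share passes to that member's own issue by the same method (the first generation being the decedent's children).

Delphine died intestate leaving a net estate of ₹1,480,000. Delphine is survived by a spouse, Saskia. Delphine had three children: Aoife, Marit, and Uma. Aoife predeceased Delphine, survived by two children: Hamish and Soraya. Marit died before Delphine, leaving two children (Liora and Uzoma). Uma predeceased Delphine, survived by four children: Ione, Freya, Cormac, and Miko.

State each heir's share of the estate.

Saskia: ₹370,000; Hamish: ₹185,000; Soraya: ₹185,000; Liora: ₹185,000; Uzoma: ₹185,000; Ione: ₹92,500; Freya: ₹92,500; Cormac: ₹92,500; Miko: ₹92,500

Saskia takes one-quarter of ₹1,480,000 = ₹370,000. The remaining ₹1,110,000 passes to the descendants.
The descendants' portion (₹1,110,000) is divided into 3 shares of ₹370,000: Aoife's ₹370,000 share passes to Aoife's issue; Marit's ₹370,000 share passes to Marit's issue; Uma's ₹370,000 share passes to Uma's issue.
Aoife's share (₹370,000) is divided into 2 shares of ₹185,000: Hamish and Soraya each take ₹185,000.
Marit's share (₹370,000) is divided into 2 shares of ₹185,000: Liora and Uzoma each take ₹185,000.
Uma's share (₹370,000) is divided into 4 shares of ₹92,500: Ione, Freya, Cormac, and Miko each take ₹92,500.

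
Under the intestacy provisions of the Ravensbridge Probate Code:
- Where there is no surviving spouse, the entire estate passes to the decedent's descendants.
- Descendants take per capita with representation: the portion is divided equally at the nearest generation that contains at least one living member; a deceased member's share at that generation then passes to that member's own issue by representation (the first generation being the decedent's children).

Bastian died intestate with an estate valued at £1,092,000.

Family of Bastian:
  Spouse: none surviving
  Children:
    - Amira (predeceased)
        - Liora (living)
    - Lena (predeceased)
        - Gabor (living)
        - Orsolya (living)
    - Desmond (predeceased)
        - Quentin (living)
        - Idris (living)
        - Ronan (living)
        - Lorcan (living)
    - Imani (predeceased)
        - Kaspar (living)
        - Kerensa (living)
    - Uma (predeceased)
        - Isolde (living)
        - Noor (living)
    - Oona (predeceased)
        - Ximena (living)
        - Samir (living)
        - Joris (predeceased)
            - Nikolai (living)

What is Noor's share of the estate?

The entire £1,092,000 passes to the descendants.
No child survives, so the initial division is made at the grandchildren's generation.
That amount (£1,092,000) is divided into 14 shares of £78,000: Liora, Gabor, Orsolya, Quentin, Idris, Ronan, Lorcan, Kaspar, Kerensa, Isolde, Noor, Ximena, and Samir each take £78,000; Joris's £78,000 share passes to Joris's issue.
Joris's share (£78,000) passes entirely to Nikolai.

Noor receives £78,000.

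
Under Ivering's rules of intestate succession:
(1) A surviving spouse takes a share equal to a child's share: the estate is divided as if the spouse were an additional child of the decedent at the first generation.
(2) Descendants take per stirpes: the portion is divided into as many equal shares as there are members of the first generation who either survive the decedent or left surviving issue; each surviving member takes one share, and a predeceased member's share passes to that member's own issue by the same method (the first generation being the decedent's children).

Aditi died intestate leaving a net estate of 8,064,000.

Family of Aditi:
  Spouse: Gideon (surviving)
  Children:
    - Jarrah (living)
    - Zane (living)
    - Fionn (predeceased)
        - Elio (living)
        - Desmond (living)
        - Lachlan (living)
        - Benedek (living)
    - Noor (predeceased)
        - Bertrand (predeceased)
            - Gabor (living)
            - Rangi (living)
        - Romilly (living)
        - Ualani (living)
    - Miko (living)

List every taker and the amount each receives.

The spouse counts as an additional share at the children's level, so there are 6 primary shares of 1,344,000. Gideon takes one such share (1,344,000).
The children's combined portion (6,720,000) is divided into 5 shares of 1,344,000: Jarrah, Zane, and Miko each take 1,344,000; Fionn's 1,344,000 share passes to Fionn's issue; Noor's 1,344,000 share passes to Noor's issue.
Fionn's share (1,344,000) is divided into 4 shares of 336,000: Elio, Desmond, Lachlan, and Benedek each take 336,000.
Noor's share (1,344,000) is divided into 3 shares of 448,000: Romilly and Ualani each take 448,000; Bertrand's 448,000 share passes to Bertrand's issue.
Bertrand's share (448,000) is divided into 2 shares of 224,000: Gabor and Rangi each take 224,000.

Gideon: 1,344,000; Jarrah: 1,344,000; Zane: 1,344,000; Elio: 336,000; Desmond: 336,000; Lachlan: 336,000; Benedek: 336,000; Gabor: 224,000; Rangi: 224,000; Romilly: 448,000; Ualani: 448,000; Miko: 1,344,000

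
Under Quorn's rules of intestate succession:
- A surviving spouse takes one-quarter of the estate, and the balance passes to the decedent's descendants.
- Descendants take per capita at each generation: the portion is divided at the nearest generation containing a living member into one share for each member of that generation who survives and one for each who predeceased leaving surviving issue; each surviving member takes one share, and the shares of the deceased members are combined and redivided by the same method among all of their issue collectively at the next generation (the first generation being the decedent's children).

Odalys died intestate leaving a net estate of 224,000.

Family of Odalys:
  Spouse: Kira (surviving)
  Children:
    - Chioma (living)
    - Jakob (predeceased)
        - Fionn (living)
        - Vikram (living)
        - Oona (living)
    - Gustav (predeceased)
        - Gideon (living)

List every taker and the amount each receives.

Kira: 56,000; Chioma: 56,000; Fionn: 28,000; Vikram: 28,000; Oona: 28,000; Gideon: 28,000

Kira takes one-quarter of 224,000 = 56,000. The remaining 168,000 passes to the descendants.
The descendants' portion (168,000) is divided at the children's generation into 3 shares of 56,000. Chioma takes 56,000. The 2 shares of the deceased (Jakob and Gustav) are combined into a pool of 112,000.
That pool (112,000) is divided at the grandchildren's generation equally among Fionn, Vikram, Oona, and Gideon: 28,000 each.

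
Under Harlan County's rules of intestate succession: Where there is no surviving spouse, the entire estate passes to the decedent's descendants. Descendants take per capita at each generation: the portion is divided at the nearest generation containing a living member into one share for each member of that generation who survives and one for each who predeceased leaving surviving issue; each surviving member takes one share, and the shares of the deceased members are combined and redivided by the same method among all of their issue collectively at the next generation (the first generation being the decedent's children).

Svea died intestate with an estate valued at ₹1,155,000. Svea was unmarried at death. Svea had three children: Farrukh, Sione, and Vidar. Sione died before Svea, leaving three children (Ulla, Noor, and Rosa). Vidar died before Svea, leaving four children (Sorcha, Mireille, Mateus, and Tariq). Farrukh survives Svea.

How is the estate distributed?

The entire ₹1,155,000 passes to the descendants.
That amount (₹1,155,000) is divided at the children's generation into 3 shares of ₹385,000. Farrukh takes ₹385,000. The 2 shares of the deceased (Sione and Vidar) are combined into a pool of ₹770,000.
That pool (₹770,000) is divided at the grandchildren's generation equally among Ulla, Noor, Rosa, Sorcha, Mireille, Mateus, and Tariq: ₹110,000 each.

Farrukh: ₹385,000; Ulla: ₹110,000; Noor: ₹110,000; Rosa: ₹110,000; Sorcha: ₹110,000; Mireille: ₹110,000; Mateus: ₹110,000; Tariq: ₹110,000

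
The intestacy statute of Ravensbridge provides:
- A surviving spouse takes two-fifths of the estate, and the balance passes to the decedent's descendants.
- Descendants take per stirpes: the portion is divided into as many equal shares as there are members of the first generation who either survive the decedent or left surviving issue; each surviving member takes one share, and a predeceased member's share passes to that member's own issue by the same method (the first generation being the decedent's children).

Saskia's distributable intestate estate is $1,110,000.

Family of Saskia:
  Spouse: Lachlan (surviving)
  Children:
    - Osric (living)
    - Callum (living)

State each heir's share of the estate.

Lachlan: $444,000; Osric: $333,000; Callum: $333,000

Lachlan takes two-fifths of $1,110,000 = $444,000. The remaining $666,000 passes to the descendants.
The descendants' portion ($666,000) is divided into 2 shares of $333,000: Osric and Callum each take $333,000.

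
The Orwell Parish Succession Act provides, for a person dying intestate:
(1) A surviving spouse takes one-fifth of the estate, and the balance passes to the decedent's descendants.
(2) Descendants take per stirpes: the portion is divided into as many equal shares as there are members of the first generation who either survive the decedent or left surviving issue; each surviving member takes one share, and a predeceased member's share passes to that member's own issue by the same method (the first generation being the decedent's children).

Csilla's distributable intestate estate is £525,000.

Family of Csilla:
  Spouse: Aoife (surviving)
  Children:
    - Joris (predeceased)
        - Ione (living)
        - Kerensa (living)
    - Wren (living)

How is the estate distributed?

Aoife: £105,000; Ione: £105,000; Kerensa: £105,000; Wren: £210,000

Aoife takes one-fifth of £525,000 = £105,000. The remaining £420,000 passes to the descendants.
The descendants' portion (£420,000) is divided into 2 shares of £210,000: Wren takes £210,000; Joris's £210,000 share passes to Joris's issue.
Joris's share (£210,000) is divided into 2 shares of £105,000: Ione and Kerensa each take £105,000.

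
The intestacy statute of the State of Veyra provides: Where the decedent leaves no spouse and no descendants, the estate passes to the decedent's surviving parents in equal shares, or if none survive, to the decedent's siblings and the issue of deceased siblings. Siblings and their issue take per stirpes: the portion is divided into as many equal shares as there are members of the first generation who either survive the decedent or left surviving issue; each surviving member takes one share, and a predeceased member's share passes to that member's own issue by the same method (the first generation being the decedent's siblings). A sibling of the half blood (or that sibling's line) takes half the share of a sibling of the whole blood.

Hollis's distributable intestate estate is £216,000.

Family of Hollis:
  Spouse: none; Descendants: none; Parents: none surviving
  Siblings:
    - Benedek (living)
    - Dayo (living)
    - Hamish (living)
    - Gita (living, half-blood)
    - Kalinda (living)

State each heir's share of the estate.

Benedek: £48,000; Dayo: £48,000; Hamish: £48,000; Gita: £24,000; Kalinda: £48,000

The entire £216,000 passes to the siblings and their issue.
Counting each half-blood sibling's line as half a unit, there are 9/2 units in £216,000, so one unit is £48,000. Whole-blood lines (Benedek, Dayo, Hamish, and Kalinda) take £48,000 each; half-blood lines (Gita) take £24,000 each.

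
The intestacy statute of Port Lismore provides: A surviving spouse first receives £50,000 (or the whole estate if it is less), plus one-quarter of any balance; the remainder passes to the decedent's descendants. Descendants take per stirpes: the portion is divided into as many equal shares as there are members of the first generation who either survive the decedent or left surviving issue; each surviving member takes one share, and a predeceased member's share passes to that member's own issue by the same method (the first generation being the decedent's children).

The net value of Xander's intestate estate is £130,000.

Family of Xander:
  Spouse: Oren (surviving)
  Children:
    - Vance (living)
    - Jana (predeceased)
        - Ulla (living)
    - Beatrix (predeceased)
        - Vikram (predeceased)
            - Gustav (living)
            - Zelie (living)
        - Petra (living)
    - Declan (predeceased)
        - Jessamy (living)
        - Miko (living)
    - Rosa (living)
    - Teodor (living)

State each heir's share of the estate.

Oren: £70,000; Vance: £10,000; Ulla: £10,000; Gustav: £2,500; Zelie: £2,500; Petra: £5,000; Jessamy: £5,000; Miko: £5,000; Rosa: £10,000; Teodor: £10,000

Oren first takes £50,000, leaving a balance of £80,000. Oren then takes one-quarter of the balance (£20,000), for a total of £70,000. The remaining £60,000 passes to the descendants.
The descendants' portion (£60,000) is divided into 6 shares of £10,000: Vance, Rosa, and Teodor each take £10,000; Jana's £10,000 share passes to Jana's issue; Beatrix's £10,000 share passes to Beatrix's issue; Declan's £10,000 share passes to Declan's issue.
Jana's share (£10,000) passes entirely to Ulla.
Beatrix's share (£10,000) is divided into 2 shares of £5,000: Petra takes £5,000; Vikram's £5,000 share passes to Vikram's issue.
Vikram's share (£5,000) is divided into 2 shares of £2,500: Gustav and Zelie each take £2,500.
Declan's share (£10,000) is divided into 2 shares of £5,000: Jessamy and Miko each take £5,000.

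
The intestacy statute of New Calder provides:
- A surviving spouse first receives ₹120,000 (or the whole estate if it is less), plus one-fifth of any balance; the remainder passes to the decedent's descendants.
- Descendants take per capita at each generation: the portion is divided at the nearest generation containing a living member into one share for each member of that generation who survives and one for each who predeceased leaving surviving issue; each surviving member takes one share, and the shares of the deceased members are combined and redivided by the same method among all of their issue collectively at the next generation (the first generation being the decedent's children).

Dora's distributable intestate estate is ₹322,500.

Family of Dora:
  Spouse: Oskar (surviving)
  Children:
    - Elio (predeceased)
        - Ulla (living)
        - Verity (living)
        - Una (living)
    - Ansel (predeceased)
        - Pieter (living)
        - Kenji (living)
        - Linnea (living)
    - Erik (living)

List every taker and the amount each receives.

Oskar: ₹160,500; Ulla: ₹18,000; Verity: ₹18,000; Una: ₹18,000; Pieter: ₹18,000; Kenji: ₹18,000; Linnea: ₹18,000; Erik: ₹54,000

Oskar first takes ₹120,000, leaving a balance of ₹202,500. Oskar then takes one-fifth of the balance (₹40,500), for a total of ₹160,500. The remaining ₹162,000 passes to the descendants.
The descendants' portion (₹162,000) is divided at the children's generation into 3 shares of ₹54,000. Erik takes ₹54,000. The 2 shares of the deceased (Elio and Ansel) are combined into a pool of ₹108,000.
That pool (₹108,000) is divided at the grandchildren's generation equally among Ulla, Verity, Una, Pieter, Kenji, and Linnea: ₹18,000 each.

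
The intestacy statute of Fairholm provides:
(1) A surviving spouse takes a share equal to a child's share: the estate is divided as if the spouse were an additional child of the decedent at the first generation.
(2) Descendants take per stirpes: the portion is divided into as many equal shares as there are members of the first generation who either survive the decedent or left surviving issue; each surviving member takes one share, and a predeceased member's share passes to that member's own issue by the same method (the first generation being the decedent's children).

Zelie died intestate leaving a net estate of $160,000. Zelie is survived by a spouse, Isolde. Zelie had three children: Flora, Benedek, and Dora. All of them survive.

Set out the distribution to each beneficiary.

Isolde: $40,000; Flora: $40,000; Benedek: $40,000; Dora: $40,000

The spouse counts as an additional share at the children's level, so there are 4 primary shares of $40,000. Isolde takes one such share ($40,000).
The children's combined portion ($120,000) is divided into 3 shares of $40,000: Flora, Benedek, and Dora each take $40,000.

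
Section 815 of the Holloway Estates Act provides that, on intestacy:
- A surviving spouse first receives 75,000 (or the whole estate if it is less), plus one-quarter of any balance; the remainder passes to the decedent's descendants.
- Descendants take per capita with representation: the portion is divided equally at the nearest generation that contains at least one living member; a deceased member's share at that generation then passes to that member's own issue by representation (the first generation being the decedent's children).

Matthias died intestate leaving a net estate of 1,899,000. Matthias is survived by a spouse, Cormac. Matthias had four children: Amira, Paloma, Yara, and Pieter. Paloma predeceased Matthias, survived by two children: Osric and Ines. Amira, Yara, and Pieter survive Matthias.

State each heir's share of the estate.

Cormac first takes 75,000, leaving a balance of 1,824,000. Cormac then takes one-quarter of the balance (456,000), for a total of 531,000. The remaining 1,368,000 passes to the descendants.
The descendants' portion (1,368,000) is divided into 4 shares of 342,000: Amira, Yara, and Pieter each take 342,000; Paloma's 342,000 share passes to Paloma's issue.
Paloma's share (342,000) is divided into 2 shares of 171,000: Osric and Ines each take 171,000.

Cormac: 531,000; Amira: 342,000; Osric: 171,000; Ines: 171,000; Yara: 342,000; Pieter: 342,000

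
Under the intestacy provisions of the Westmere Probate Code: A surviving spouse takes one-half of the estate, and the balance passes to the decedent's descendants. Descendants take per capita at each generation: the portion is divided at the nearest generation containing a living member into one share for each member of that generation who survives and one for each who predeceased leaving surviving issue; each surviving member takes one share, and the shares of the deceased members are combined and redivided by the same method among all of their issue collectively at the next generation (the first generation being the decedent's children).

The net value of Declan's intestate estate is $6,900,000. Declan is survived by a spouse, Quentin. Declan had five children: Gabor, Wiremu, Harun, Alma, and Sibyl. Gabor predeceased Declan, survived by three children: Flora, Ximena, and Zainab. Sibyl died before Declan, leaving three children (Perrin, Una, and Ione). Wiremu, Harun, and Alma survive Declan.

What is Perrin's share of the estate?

Perrin receives $230,000.

Quentin takes one-half of $6,900,000 = $3,450,000. The remaining $3,450,000 passes to the descendants.
The descendants' portion ($3,450,000) is divided at the children's generation into 5 shares of $690,000. Wiremu, Harun, and Alma each take $690,000. The 2 shares of the deceased (Gabor and Sibyl) are combined into a pool of $1,380,000.
That pool ($1,380,000) is divided at the grandchildren's generation equally among Flora, Ximena, Zainab, Perrin, Una, and Ione: $230,000 each.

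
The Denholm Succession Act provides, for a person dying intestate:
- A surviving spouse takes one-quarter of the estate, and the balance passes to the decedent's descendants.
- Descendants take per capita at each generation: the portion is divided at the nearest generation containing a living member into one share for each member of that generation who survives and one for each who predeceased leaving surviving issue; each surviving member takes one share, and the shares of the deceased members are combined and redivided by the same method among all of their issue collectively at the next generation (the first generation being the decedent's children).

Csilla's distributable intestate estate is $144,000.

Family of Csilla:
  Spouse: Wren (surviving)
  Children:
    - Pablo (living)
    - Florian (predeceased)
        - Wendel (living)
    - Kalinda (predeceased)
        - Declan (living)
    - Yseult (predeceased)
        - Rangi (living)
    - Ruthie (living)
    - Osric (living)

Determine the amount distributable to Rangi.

Wren takes one-quarter of $144,000 = $36,000. The remaining $108,000 passes to the descendants.
The descendants' portion ($108,000) is divided at the children's generation into 6 shares of $18,000. Pablo, Ruthie, and Osric each take $18,000. The 3 shares of the deceased (Florian, Kalinda, and Yseult) are combined into a pool of $54,000.
That pool ($54,000) is divided at the grandchildren's generation equally among Wendel, Declan, and Rangi: $18,000 each.

Rangi receives $18,000.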